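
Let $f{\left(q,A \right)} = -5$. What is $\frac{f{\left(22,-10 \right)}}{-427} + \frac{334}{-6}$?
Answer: $- \frac{71294}{1281} \approx -55.655$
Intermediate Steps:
$\frac{f{\left(22,-10 \right)}}{-427} + \frac{334}{-6} = - \frac{5}{-427} + \frac{334}{-6} = \left(-5\right) \left(- \frac{1}{427}\right) + 334 \left(- \frac{1}{6}\right) = \frac{5}{427} - \frac{167}{3} = - \frac{71294}{1281}$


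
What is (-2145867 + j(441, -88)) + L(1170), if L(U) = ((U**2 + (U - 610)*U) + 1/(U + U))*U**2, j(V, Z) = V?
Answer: 2770788345159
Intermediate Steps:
L(U) = U**2*(U**2 + 1/(2*U) + U*(-610 + U)) (L(U) = ((U**2 + (-610 + U)*U) + 1/(2*U))*U**2 = ((U**2 + U*(-610 + U)) + 1/(2*U))*U**2 = (U**2 + 1/(2*U) + U*(-610 + U))*U**2 = U**2*(U**2 + 1/(2*U) + U*(-610 + U)))
(-2145867 + j(441, -88)) + L(1170) = (-2145867 + 441) + ((1/2)*1170 - 610*1170**3 + 2*1170**4) = -2145426 + (585 - 610*1601613000 + 2*1873887210000) = -2145426 + (585 - 976983930000 + 3747774420000) = -2145426 + 2770790490585 = 2770788345159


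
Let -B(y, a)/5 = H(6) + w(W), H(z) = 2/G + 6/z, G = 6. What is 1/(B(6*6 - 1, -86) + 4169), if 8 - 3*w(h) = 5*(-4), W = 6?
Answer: 3/12347 ≈ 0.00024297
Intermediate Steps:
H(z) = ⅓ + 6/z (H(z) = 2/6 + 6/z = 2*(⅙) + 6/z = ⅓ + 6/z)
w(h) = 28/3 (w(h) = 8/3 - 5*(-4)/3 = 8/3 - ⅓*(-20) = 8/3 + 20/3 = 28/3)
B(y, a) = -160/3 (B(y, a) = -5*((⅓)*(18 + 6)/6 + 28/3) = -5*((⅓)*(⅙)*24 + 28/3) = -5*(4/3 + 28/3) = -5*32/3 = -160/3)
1/(B(6*6 - 1, -86) + 4169) = 1/(-160/3 + 4169) = 1/(12347/3) = 3/12347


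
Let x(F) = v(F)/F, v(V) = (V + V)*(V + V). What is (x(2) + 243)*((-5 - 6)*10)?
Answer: -27610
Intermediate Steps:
v(V) = 4*V² (v(V) = (2*V)*(2*V) = 4*V²)
x(F) = 4*F (x(F) = (4*F²)/F = 4*F)
(x(2) + 243)*((-5 - 6)*10) = (4*2 + 243)*((-5 - 6)*10) = (8 + 243)*(-11*10) = 251*(-110) = -27610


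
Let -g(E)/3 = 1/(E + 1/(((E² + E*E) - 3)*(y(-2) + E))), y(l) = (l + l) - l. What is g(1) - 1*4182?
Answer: -8367/2 ≈ -4183.5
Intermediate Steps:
y(l) = l (y(l) = 2*l - l = l)
g(E) = -3/(E + 1/((-3 + 2*E²)*(-2 + E))) (g(E) = -3/(E + 1/(((E² + E*E) - 3)*(-2 + E))) = -3/(E + 1/(((E² + E²) - 3)*(-2 + E))) = -3/(E + 1/((2*E² - 3)*(-2 + E))) = -3/(E + 1/((-3 + 2*E²)*(-2 + E))))
g(1) - 1*4182 = 3*(-6 - 2*1³ + 3*1 + 4*1²)/(1 - 4*1³ - 3*1² + 2*1⁴ + 6*1) - 1*4182 = 3*(-6 - 2*1 + 3 + 4*1)/(1 - 4*1 - 3*1 + 2*1 + 6) - 4182 = 3*(-6 - 2 + 3 + 4)/(1 - 4 - 3 + 2 + 6) - 4182 = 3*(-1)/2 - 4182 = 3*(½)*(-1) - 4182 = -3/2 - 4182 = -8367/2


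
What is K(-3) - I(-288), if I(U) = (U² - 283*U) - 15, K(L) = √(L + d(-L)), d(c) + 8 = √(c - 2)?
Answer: -164433 + I*√10 ≈ -1.6443e+5 + 3.1623*I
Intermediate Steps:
d(c) = -8 + √(-2 + c) (d(c) = -8 + √(c - 2) = -8 + √(-2 + c))
K(L) = √(-8 + L + √(-2 - L)) (K(L) = √(L + (-8 + √(-2 - L))) = √(-8 + L + √(-2 - L)))
I(U) = -15 + U² - 283*U
K(-3) - I(-288) = √(-8 - 3 + √(-2 - 1*(-3))) - (-15 + (-288)² - 283*(-288)) = √(-8 - 3 + √(-2 + 3)) - (-15 + 82944 + 81504) = √(-8 - 3 + √1) - 1*164433 = √(-8 - 3 + 1) - 164433 = √(-10) - 164433 = I*√10 - 164433 = -164433 + I*√10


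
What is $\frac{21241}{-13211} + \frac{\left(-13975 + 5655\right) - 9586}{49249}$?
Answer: $- \frac{116604925}{59148049} \approx -1.9714$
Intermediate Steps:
$\frac{21241}{-13211} + \frac{\left(-13975 + 5655\right) - 9586}{49249} = 21241 \left(- \frac{1}{13211}\right) + \left(-8320 - 9586\right) \frac{1}{49249} = - \frac{1931}{1201} - \frac{17906}{49249} = - \frac{116604925}{59148049}$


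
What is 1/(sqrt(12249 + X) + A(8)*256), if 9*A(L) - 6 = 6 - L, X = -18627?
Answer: 4608/782597 - 81*I*sqrt(6378)/1565194 ≈ 0.0058881 - 0.0041329*I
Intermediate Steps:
A(L) = 4/3 - L/9 (A(L) = 2/3 + (6 - L)/9 = 2/3 + (2/3 - L/9) = 4/3 - L/9)
1/(sqrt(12249 + X) + A(8)*256) = 1/(sqrt(12249 - 18627) + (4/3 - 1/9*8)*256) = 1/(sqrt(-6378) + (4/3 - 8/9)*256) = 1/(I*sqrt(6378) + (4/9)*256) = 1/(I*sqrt(6378) + 1024/9) = 1/(1024/9 + I*sqrt(6378))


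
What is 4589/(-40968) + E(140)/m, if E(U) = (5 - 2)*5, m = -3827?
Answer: -18176623/156784536 ≈ -0.11593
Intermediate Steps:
E(U) = 15 (E(U) = 3*5 = 15)
4589/(-40968) + E(140)/m = 4589/(-40968) + 15/(-3827) = 4589*(-1/40968) + 15*(-1/3827) = -4589/40968 - 15/3827 = -18176623/156784536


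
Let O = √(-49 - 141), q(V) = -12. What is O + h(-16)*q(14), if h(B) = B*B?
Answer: -3072 + I*√190 ≈ -3072.0 + 13.784*I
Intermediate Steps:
h(B) = B²
O = I*√190 (O = √(-190) = I*√190 ≈ 13.784*I)
O + h(-16)*q(14) = I*√190 + (-16)²*(-12) = I*√190 + 256*(-12) = I*√190 - 3072 = -3072 + I*√190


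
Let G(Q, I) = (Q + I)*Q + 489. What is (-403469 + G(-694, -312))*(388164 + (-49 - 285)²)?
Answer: 147509348480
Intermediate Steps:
G(Q, I) = 489 + Q*(I + Q) (G(Q, I) = (I + Q)*Q + 489 = Q*(I + Q) + 489 = 489 + Q*(I + Q))
(-403469 + G(-694, -312))*(388164 + (-49 - 285)²) = (-403469 + (489 + (-694)² - 312*(-694)))*(388164 + (-49 - 285)²) = (-403469 + (489 + 481636 + 216528))*(388164 + (-334)²) = (-403469 + 698653)*(388164 + 111556) = 295184*499720 = 147509348480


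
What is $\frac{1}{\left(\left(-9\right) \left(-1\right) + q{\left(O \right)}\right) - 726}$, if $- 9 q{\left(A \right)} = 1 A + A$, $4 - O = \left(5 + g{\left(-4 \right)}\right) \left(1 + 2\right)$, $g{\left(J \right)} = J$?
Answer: $- \frac{9}{6455} \approx -0.0013943$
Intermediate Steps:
$O = 1$ ($O = 4 - \left(5 - 4\right) \left(1 + 2\right) = 4 - 1 \cdot 3 = 4 - 3 = 1$)
$q{\left(A \right)} = - \frac{2 A}{9}$ ($q{\left(A \right)} = - \frac{1 A + A}{9} = - \frac{A + A}{9} = - \frac{2 A}{9}$)
$\frac{1}{\left(\left(-9\right) \left(-1\right) + q{\left(O \right)}\right) - 726} = \frac{1}{\left(\left(-9\right) \left(-1\right) - \frac{2}{9}\right) - 726} = \frac{1}{\left(9 - \frac{2}{9}\right) - 726} = \frac{1}{\frac{79}{9} - 726} = \frac{1}{- \frac{6455}{9}} = - \frac{9}{6455}$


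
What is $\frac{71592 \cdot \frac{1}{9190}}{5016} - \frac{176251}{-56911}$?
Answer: $\frac{17826148617}{5753132990} \approx 3.0985$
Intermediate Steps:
$\frac{71592 \cdot \frac{1}{9190}}{5016} - \frac{176251}{-56911} = 71592 \cdot \frac{1}{9190} \cdot \frac{1}{5016} - - \frac{176251}{56911} = \frac{35796}{4595} \cdot \frac{1}{5016} + \frac{176251}{56911} = \frac{157}{101090} + \frac{176251}{56911} = \frac{17826148617}{5753132990}$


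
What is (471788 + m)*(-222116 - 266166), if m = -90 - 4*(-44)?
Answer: -230407580468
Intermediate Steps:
m = 86 (m = -90 + 176 = 86)
(471788 + m)*(-222116 - 266166) = (471788 + 86)*(-222116 - 266166) = 471874*(-488282) = -230407580468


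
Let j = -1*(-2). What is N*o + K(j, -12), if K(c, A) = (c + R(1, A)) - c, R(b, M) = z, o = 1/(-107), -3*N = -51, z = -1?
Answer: -124/107 ≈ -1.1589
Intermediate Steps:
N = 17 (N = -⅓*(-51) = 17)
o = -1/107 ≈ -0.0093458
R(b, M) = -1
j = 2
K(c, A) = -1 (K(c, A) = (c - 1) - c = (-1 + c) - c = -1)
N*o + K(j, -12) = 17*(-1/107) - 1 = -17/107 - 1 = -124/107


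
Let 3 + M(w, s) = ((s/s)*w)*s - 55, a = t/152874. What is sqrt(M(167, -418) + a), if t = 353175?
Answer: I*sqrt(20156787870394)/16986 ≈ 264.31*I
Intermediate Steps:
a = 117725/50958 (a = 353175/152874 = 353175*(1/152874) = 117725/50958 ≈ 2.3102)
M(w, s) = -58 + s*w (M(w, s) = -3 + (((s/s)*w)*s - 55) = -3 + ((1*w)*s - 55) = -3 + (w*s - 55) = -3 + (s*w - 55) = -3 + (-55 + s*w) = -58 + s*w)
sqrt(M(167, -418) + a) = sqrt((-58 - 418*167) + 117725/50958) = sqrt((-58 - 69806) + 117725/50958) = sqrt(-69864 + 117725/50958) = sqrt(-3560011987/50958) = I*sqrt(20156787870394)/16986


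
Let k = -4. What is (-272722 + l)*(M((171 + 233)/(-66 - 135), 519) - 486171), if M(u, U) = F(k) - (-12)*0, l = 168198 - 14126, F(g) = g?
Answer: 57684663750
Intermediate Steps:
l = 154072
M(u, U) = -4 (M(u, U) = -4 - (-12)*0 = -4 - 1*0 = -4 + 0 = -4)
(-272722 + l)*(M((171 + 233)/(-66 - 135), 519) - 486171) = (-272722 + 154072)*(-4 - 486171) = -118650*(-486175) = 57684663750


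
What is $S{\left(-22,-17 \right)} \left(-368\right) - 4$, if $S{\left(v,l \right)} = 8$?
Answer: $-2948$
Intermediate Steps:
$S{\left(-22,-17 \right)} \left(-368\right) - 4 = 8 \left(-368\right) - 4 = -2944 - 4 = -2948$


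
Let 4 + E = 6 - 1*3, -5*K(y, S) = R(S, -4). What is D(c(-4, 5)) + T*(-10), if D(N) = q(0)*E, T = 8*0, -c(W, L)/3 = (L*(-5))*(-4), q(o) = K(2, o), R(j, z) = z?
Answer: -⅘ ≈ -0.80000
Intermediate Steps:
K(y, S) = ⅘ (K(y, S) = -⅕*(-4) = ⅘)
q(o) = ⅘
c(W, L) = -60*L (c(W, L) = -3*L*(-5)*(-4) = -3*(-5*L)*(-4) = -60*L)
E = -1 (E = -4 + (6 - 1*3) = -4 + (6 - 3) = -4 + 3 = -1)
T = 0
D(N) = -⅘ (D(N) = (⅘)*(-1) = -⅘)
D(c(-4, 5)) + T*(-10) = -⅘ + 0*(-10) = -⅘ + 0 = -⅘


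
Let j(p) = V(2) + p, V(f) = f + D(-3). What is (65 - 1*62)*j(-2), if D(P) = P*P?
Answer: 27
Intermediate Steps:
D(P) = P²
V(f) = 9 + f (V(f) = f + (-3)² = f + 9 = 9 + f)
j(p) = 11 + p (j(p) = (9 + 2) + p = 11 + p)
(65 - 1*62)*j(-2) = (65 - 1*62)*(11 - 2) = (65 - 62)*9 = 3*9 = 27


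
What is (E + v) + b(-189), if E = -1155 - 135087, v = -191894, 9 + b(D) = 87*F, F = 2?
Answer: -327971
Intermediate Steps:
b(D) = 165 (b(D) = -9 + 87*2 = -9 + 174 = 165)
E = -136242
(E + v) + b(-189) = (-136242 - 191894) + 165 = -328136 + 165 = -327971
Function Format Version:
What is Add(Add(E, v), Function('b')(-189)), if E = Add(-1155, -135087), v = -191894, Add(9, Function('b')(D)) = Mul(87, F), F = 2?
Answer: -327971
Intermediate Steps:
Function('b')(D) = 165 (Function('b')(D) = Add(-9, Mul(87, 2)) = Add(-9, 174) = 165)
E = -136242
Add(Add(E, v), Function('b')(-189)) = Add(Add(-136242, -191894), 165) = Add(-328136, 165) = -327971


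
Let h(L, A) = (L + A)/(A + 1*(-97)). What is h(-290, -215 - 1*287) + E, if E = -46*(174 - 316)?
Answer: 3913460/599 ≈ 6533.3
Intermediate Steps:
h(L, A) = (A + L)/(-97 + A) (h(L, A) = (A + L)/(A - 97) = (A + L)/(-97 + A))
E = 6532 (E = -46*(-142) = 6532)
h(-290, -215 - 1*287) + E = ((-215 - 1*287) - 290)/(-97 + (-215 - 1*287)) + 6532 = ((-215 - 287) - 290)/(-97 + (-215 - 287)) + 6532 = (-502 - 290)/(-97 - 502) + 6532 = -792/(-599) + 6532 = -1/599*(-792) + 6532 = 792/599 + 6532 = 3913460/599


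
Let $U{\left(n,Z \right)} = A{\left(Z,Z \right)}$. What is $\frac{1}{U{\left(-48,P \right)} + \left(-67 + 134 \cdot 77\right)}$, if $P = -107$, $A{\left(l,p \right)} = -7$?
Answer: $\frac{1}{10244} \approx 9.7618 \cdot 10^{-5}$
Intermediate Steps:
$U{\left(n,Z \right)} = -7$
$\frac{1}{U{\left(-48,P \right)} + \left(-67 + 134 \cdot 77\right)} = \frac{1}{-7 + \left(-67 + 134 \cdot 77\right)} = \frac{1}{-7 + \left(-67 + 10318\right)} = \frac{1}{-7 + 10251} = \frac{1}{10244}$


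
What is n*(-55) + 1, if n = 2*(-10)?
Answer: 1101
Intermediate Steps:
n = -20
n*(-55) + 1 = -20*(-55) + 1 = 1100 + 1 = 1101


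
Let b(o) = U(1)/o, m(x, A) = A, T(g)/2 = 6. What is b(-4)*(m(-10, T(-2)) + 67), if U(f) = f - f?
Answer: 0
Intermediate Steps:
T(g) = 12 (T(g) = 2*6 = 12)
U(f) = 0
b(o) = 0 (b(o) = 0/o = 0)
b(-4)*(m(-10, T(-2)) + 67) = 0*(12 + 67) = 0*79 = 0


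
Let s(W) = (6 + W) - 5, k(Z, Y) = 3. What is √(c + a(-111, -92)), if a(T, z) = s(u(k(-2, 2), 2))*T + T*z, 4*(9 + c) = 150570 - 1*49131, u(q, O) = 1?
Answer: 3*√15707/2 ≈ 187.99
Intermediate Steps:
s(W) = 1 + W
c = 101403/4 (c = -9 + (150570 - 1*49131)/4 = -9 + (150570 - 49131)/4 = -9 + (¼)*101439 = -9 + 101439/4 = 101403/4 ≈ 25351.)
a(T, z) = 2*T + T*z (a(T, z) = (1 + 1)*T + T*z = 2*T + T*z)
√(c + a(-111, -92)) = √(101403/4 - 111*(2 - 92)) = √(101403/4 - 111*(-90)) = √(101403/4 + 9990) = √(141363/4) = 3*√15707/2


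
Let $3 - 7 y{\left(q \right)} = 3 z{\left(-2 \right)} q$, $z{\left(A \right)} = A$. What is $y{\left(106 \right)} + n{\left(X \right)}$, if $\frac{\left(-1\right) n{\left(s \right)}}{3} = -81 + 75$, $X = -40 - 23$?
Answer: $\frac{765}{7} \approx 109.29$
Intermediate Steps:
$X = -63$ ($X = -40 - 23 = -63$)
$n{\left(s \right)} = 18$ ($n{\left(s \right)} = - 3 \left(-81 + 75\right) = \left(-3\right) \left(-6\right) = 18$)
$y{\left(q \right)} = \frac{3}{7} + \frac{6 q}{7}$ ($y{\left(q \right)} = \frac{3}{7} - \frac{3 \left(-2\right) q}{7} = \frac{3}{7} - \frac{\left(-6\right) q}{7} = \frac{3}{7} + \frac{6 q}{7}$)
$y{\left(106 \right)} + n{\left(X \right)} = \left(\frac{3}{7} + \frac{6}{7} \cdot 106\right) + 18 = \left(\frac{3}{7} + \frac{636}{7}\right) + 18 = \frac{639}{7} + 18 = \frac{765}{7}$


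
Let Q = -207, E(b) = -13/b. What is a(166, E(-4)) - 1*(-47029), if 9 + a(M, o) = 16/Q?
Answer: 9733124/207 ≈ 47020.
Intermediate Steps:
a(M, o) = -1879/207 (a(M, o) = -9 + 16/(-207) = -9 + 16*(-1/207) = -9 - 16/207 = -1879/207)
a(166, E(-4)) - 1*(-47029) = -1879/207 - 1*(-47029) = -1879/207 + 47029 = 9733124/207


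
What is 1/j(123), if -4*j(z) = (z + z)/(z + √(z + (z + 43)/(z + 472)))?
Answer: -2 - 2*√43643845/73185 ≈ -2.1805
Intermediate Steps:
j(z) = -z/(2*(z + √(z + (43 + z)/(472 + z)))) (j(z) = -(z + z)/(4*(z + √(z + (z + 43)/(z + 472)))) = -2*z/(4*(z + √(z + (43 + z)/(472 + z)))) = -z/(2*(z + √(z + (43 + z)/(472 + z)))))
1/j(123) = 1/(-1*123/(2*123 + 2*√((43 + 123 + 123*(472 + 123))/(472 + 123)))) = 1/(-1*123/(246 + 2*√((43 + 123 + 123*595)/595))) = 1/(-1*123/(246 + 2*√((43 + 123 + 73185)/595))) = 1/(-1*123/(246 + 2*√((1/595)*73351))) = 1/(-1*123/(246 + 2*√(73351/595))) = 1/(-1*123/(246 + 2*(√43643845/595))) = 1/(-1*123/(246 + 2*√43643845/595)) = 1/(-123/(246 + 2*√43643845/595)) = -2 - 2*√43643845/73185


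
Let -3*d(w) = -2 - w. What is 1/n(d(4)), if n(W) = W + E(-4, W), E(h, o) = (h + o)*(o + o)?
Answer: -⅙ ≈ -0.16667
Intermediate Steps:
d(w) = ⅔ + w/3 (d(w) = -(-2 - w)/3 = ⅔ + w/3)
E(h, o) = 2*o*(h + o) (E(h, o) = (h + o)*(2*o) = 2*o*(h + o))
n(W) = W + 2*W*(-4 + W)
1/n(d(4)) = 1/((⅔ + (⅓)*4)*(-7 + 2*(⅔ + (⅓)*4))) = 1/((⅔ + 4/3)*(-7 + 2*(⅔ + 4/3))) = 1/(2*(-7 + 2*2)) = 1/(2*(-7 + 4)) = 1/(2*(-3)) = 1/(-6) = -⅙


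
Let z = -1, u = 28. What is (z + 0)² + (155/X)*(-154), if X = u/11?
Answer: -18753/2 ≈ -9376.5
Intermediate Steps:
X = 28/11 ≈ 2.5455
(z + 0)² + (155/X)*(-154) = (-1 + 0)² + (155/(28/11))*(-154) = (-1)² + (155*(11/28))*(-154) = 1 + (1705/28)*(-154) = 1 - 18755/2 = -18753/2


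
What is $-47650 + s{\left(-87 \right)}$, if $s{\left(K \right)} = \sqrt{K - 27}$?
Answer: $-47650 + i \sqrt{114} \approx -47650.0 + 10.677 i$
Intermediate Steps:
$s{\left(K \right)} = \sqrt{-27 + K}$
$-47650 + s{\left(-87 \right)} = -47650 + \sqrt{-27 - 87} = -47650 + \sqrt{-114} = -47650 + i \sqrt{114}$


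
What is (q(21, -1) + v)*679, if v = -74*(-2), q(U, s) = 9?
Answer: 106603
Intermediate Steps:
v = 148
(q(21, -1) + v)*679 = (9 + 148)*679 = 157*679 = 106603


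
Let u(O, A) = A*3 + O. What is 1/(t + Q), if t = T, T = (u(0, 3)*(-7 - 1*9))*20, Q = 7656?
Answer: 1/4776 ≈ 0.00020938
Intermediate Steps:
u(O, A) = O + 3*A (u(O, A) = 3*A + O = O + 3*A)
T = -2880 (T = ((0 + 3*3)*(-7 - 1*9))*20 = ((0 + 9)*(-7 - 9))*20 = (9*(-16))*20 = -144*20 = -2880)
t = -2880
1/(t + Q) = 1/(-2880 + 7656) = 1/4776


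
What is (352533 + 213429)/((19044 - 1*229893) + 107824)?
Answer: -565962/103025 ≈ -5.4934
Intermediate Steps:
(352533 + 213429)/((19044 - 1*229893) + 107824) = 565962/((19044 - 229893) + 107824) = 565962/(-210849 + 107824) = 565962/(-103025) = 565962*(-1/103025) = -565962/103025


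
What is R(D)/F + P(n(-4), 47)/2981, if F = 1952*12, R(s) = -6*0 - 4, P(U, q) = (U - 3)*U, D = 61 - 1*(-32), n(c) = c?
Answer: 160987/17456736 ≈ 0.0092221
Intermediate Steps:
D = 93 (D = 61 + 32 = 93)
P(U, q) = U*(-3 + U) (P(U, q) = (-3 + U)*U = U*(-3 + U))
R(s) = -4 (R(s) = 0 - 4 = -4)
F = 23424
R(D)/F + P(n(-4), 47)/2981 = -4/23424 - 4*(-3 - 4)/2981 = -4*1/23424 - 4*(-7)*(1/2981) = -1/5856 + 28*(1/2981) = -1/5856 + 28/2981 = 160987/17456736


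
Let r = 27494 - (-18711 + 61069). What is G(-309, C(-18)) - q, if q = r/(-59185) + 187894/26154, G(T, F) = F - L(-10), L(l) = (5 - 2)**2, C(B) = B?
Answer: -26651610338/773962245 ≈ -34.435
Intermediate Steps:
L(l) = 9 (L(l) = 3**2 = 9)
r = -14864 (r = 27494 - 1*42358 = 27494 - 42358 = -14864)
G(T, F) = -9 + F (G(T, F) = F - 1*9 = F - 9 = -9 + F)
q = 5754629723/773962245 (q = -14864/(-59185) + 187894/26154 = -14864*(-1/59185) + 187894*(1/26154) = 14864/59185 + 93947/13077 = 5754629723/773962245 ≈ 7.4353)
G(-309, C(-18)) - q = (-9 - 18) - 1*5754629723/773962245 = -27 - 5754629723/773962245 = -26651610338/773962245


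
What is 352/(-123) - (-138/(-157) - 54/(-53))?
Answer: -4871408/1023483 ≈ -4.7596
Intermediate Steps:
352/(-123) - (-138/(-157) - 54/(-53)) = 352*(-1/123) - (-138*(-1/157) - 54*(-1/53)) = -352/123 - (138/157 + 54/53) = -352/123 - 1*15792/8321 = -352/123 - 15792/8321 = -4871408/1023483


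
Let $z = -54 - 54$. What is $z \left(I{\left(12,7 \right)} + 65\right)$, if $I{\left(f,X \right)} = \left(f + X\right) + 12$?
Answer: $-10368$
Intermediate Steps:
$I{\left(f,X \right)} = 12 + X + f$ ($I{\left(f,X \right)} = \left(X + f\right) + 12 = 12 + X + f$)
$z = -108$
$z \left(I{\left(12,7 \right)} + 65\right) = - 108 \left(\left(12 + 7 + 12\right) + 65\right) = - 108 \left(31 + 65\right) = \left(-108\right) 96 = -10368$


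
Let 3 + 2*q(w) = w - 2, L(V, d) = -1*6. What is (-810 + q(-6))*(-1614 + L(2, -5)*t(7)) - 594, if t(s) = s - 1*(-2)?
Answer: 1359660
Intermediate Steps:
L(V, d) = -6
t(s) = 2 + s (t(s) = s + 2 = 2 + s)
q(w) = -5/2 + w/2 (q(w) = -3/2 + (w - 2)/2 = -3/2 + (-2 + w)/2 = -3/2 + (-1 + w/2) = -5/2 + w/2)
(-810 + q(-6))*(-1614 + L(2, -5)*t(7)) - 594 = (-810 + (-5/2 + (½)*(-6)))*(-1614 - 6*(2 + 7)) - 594 = (-810 + (-5/2 - 3))*(-1614 - 6*9) - 594 = (-810 - 11/2)*(-1614 - 54) - 594 = -1631/2*(-1668) - 594 = 1360254 - 594 = 1359660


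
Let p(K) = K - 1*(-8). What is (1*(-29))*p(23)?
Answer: -899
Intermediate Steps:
p(K) = 8 + K (p(K) = K + 8 = 8 + K)
(1*(-29))*p(23) = (1*(-29))*(8 + 23) = -29*31 = -899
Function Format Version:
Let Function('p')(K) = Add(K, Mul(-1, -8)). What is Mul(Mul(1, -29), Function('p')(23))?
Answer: -899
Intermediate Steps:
Function('p')(K) = Add(8, K) (Function('p')(K) = Add(K, 8) = Add(8, K))
Mul(Mul(1, -29), Function('p')(23)) = Mul(Mul(1, -29), Add(8, 23)) = Mul(-29, 31) = -899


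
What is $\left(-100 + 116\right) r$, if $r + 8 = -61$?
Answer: $-1104$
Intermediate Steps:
$r = -69$ ($r = -8 - 61 = -69$)
$\left(-100 + 116\right) r = \left(-100 + 116\right) \left(-69\right) = 16 \left(-69\right) = -1104$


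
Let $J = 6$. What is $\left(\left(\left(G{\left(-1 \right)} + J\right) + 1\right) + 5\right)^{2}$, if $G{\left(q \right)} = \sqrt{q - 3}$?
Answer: $140 + 48 i \approx 140.0 + 48.0 i$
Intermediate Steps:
$G{\left(q \right)} = \sqrt{-3 + q}$
$\left(\left(\left(G{\left(-1 \right)} + J\right) + 1\right) + 5\right)^{2} = \left(\left(\left(\sqrt{-3 - 1} + 6\right) + 1\right) + 5\right)^{2} = \left(\left(\left(\sqrt{-4} + 6\right) + 1\right) + 5\right)^{2} = \left(\left(\left(2 i + 6\right) + 1\right) + 5\right)^{2} = \left(\left(\left(6 + 2 i\right) + 1\right) + 5\right)^{2} = \left(\left(7 + 2 i\right) + 5\right)^{2} = \left(12 + 2 i\right)^{2}$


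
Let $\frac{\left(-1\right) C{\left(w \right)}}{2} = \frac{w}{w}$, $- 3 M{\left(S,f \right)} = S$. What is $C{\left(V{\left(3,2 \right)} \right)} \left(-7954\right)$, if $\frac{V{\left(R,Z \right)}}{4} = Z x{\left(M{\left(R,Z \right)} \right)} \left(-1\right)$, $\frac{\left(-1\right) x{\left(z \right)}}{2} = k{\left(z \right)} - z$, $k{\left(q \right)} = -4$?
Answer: $15908$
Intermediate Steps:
$M{\left(S,f \right)} = - \frac{S}{3}$
$x{\left(z \right)} = 8 + 2 z$ ($x{\left(z \right)} = - 2 \left(-4 - z\right) = 8 + 2 z$)
$V{\left(R,Z \right)} = - 4 Z \left(8 - \frac{2 R}{3}\right)$ ($V{\left(R,Z \right)} = 4 Z \left(8 + 2 \left(- \frac{R}{3}\right)\right) \left(-1\right) = 4 Z \left(8 - \frac{2 R}{3}\right) \left(-1\right) = 4 \left(- Z \left(8 - \frac{2 R}{3}\right)\right) = - 4 Z \left(8 - \frac{2 R}{3}\right)$)
$C{\left(w \right)} = -2$ ($C{\left(w \right)} = - 2 \frac{w}{w} = \left(-2\right) 1 = -2$)
$C{\left(V{\left(3,2 \right)} \right)} \left(-7954\right) = \left(-2\right) \left(-7954\right) = 15908$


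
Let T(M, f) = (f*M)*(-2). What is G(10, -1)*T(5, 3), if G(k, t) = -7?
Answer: 210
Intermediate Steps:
T(M, f) = -2*M*f (T(M, f) = (M*f)*(-2) = -2*M*f)
G(10, -1)*T(5, 3) = -(-14)*5*3 = -7*(-30) = 210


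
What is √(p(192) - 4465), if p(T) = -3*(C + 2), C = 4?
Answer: I*√4483 ≈ 66.955*I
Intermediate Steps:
p(T) = -18 (p(T) = -3*(4 + 2) = -3*6 = -18)
√(p(192) - 4465) = √(-18 - 4465) = √(-4483) = I*√4483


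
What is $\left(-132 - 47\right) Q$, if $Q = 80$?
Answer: $-14320$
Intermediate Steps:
$\left(-132 - 47\right) Q = \left(-132 - 47\right) 80 = \left(-179\right) 80 = -14320$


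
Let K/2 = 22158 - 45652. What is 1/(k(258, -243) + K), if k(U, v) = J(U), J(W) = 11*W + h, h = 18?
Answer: -1/44132 ≈ -2.2659e-5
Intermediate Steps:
J(W) = 18 + 11*W (J(W) = 11*W + 18 = 18 + 11*W)
K = -46988 (K = 2*(22158 - 45652) = 2*(-23494) = -46988)
k(U, v) = 18 + 11*U
1/(k(258, -243) + K) = 1/((18 + 11*258) - 46988) = 1/((18 + 2838) - 46988) = 1/(2856 - 46988) = 1/(-44132) = -1/44132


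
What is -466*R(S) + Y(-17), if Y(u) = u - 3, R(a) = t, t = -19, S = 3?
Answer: 8834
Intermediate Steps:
R(a) = -19
Y(u) = -3 + u
-466*R(S) + Y(-17) = -466*(-19) + (-3 - 17) = 8854 - 20 = 8834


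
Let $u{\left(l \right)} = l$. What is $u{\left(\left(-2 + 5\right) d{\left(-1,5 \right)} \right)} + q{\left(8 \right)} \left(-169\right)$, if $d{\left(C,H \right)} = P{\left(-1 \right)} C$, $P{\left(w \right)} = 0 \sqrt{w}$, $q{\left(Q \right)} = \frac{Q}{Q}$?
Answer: $-169$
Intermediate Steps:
$q{\left(Q \right)} = 1$
$P{\left(w \right)} = 0$
$d{\left(C,H \right)} = 0$ ($d{\left(C,H \right)} = 0 C = 0$)
$u{\left(\left(-2 + 5\right) d{\left(-1,5 \right)} \right)} + q{\left(8 \right)} \left(-169\right) = \left(-2 + 5\right) 0 + 1 \left(-169\right) = 3 \cdot 0 - 169 = 0 - 169 = -169$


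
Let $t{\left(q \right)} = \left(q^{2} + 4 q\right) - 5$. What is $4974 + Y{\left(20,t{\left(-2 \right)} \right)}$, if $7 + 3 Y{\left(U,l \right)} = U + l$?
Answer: $\frac{14926}{3} \approx 4975.3$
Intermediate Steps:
$t{\left(q \right)} = -5 + q^{2} + 4 q$
$Y{\left(U,l \right)} = - \frac{7}{3} + \frac{U}{3} + \frac{l}{3}$ ($Y{\left(U,l \right)} = - \frac{7}{3} + \frac{U + l}{3} = - \frac{7}{3} + \left(\frac{U}{3} + \frac{l}{3}\right) = - \frac{7}{3} + \frac{U}{3} + \frac{l}{3}$)
$4974 + Y{\left(20,t{\left(-2 \right)} \right)} = 4974 + \left(- \frac{7}{3} + \frac{1}{3} \cdot 20 + \frac{-5 + \left(-2\right)^{2} + 4 \left(-2\right)}{3}\right) = 4974 + \left(- \frac{7}{3} + \frac{20}{3} + \frac{-5 + 4 - 8}{3}\right) = 4974 + \left(- \frac{7}{3} + \frac{20}{3} + \frac{1}{3} \left(-9\right)\right) = 4974 - - \frac{4}{3} = 4974 + \frac{4}{3} = \frac{14926}{3}$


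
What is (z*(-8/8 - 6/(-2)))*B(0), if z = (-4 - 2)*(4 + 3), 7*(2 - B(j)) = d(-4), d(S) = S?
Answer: -216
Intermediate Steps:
B(j) = 18/7 (B(j) = 2 - 1/7*(-4) = 2 + 4/7 = 18/7)
z = -42 (z = -6*7 = -42)
(z*(-8/8 - 6/(-2)))*B(0) = -42*(-8/8 - 6/(-2))*(18/7) = -42*(-8*1/8 - 6*(-1/2))*(18/7) = -42*(-1 + 3)*(18/7) = -42*2*(18/7) = -84*18/7 = -216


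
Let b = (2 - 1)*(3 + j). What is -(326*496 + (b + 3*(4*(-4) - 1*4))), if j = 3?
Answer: -161642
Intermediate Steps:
b = 6 (b = (2 - 1)*(3 + 3) = 1*6 = 6)
-(326*496 + (b + 3*(4*(-4) - 1*4))) = -(326*496 + (6 + 3*(4*(-4) - 1*4))) = -(161696 + (6 + 3*(-16 - 4))) = -(161696 + (6 + 3*(-20))) = -(161696 + (6 - 60)) = -(161696 - 54) = -1*161642 = -161642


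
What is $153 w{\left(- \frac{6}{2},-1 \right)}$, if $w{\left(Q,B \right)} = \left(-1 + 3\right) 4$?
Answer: $1224$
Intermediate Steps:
$w{\left(Q,B \right)} = 8$ ($w{\left(Q,B \right)} = 2 \cdot 4 = 8$)
$153 w{\left(- \frac{6}{2},-1 \right)} = 153 \cdot 8 = 1224$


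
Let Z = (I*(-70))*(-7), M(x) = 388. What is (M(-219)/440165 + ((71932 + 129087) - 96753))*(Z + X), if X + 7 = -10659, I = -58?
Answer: -1793822431849908/440165 ≈ -4.0753e+9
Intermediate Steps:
Z = -28420 (Z = -58*(-70)*(-7) = 4060*(-7) = -28420)
X = -10666 (X = -7 - 10659 = -10666)
(M(-219)/440165 + ((71932 + 129087) - 96753))*(Z + X) = (388/440165 + ((71932 + 129087) - 96753))*(-28420 - 10666) = (388*(1/440165) + (201019 - 96753))*(-39086) = (388/440165 + 104266)*(-39086) = (45894244278/440165)*(-39086) = -1793822431849908/440165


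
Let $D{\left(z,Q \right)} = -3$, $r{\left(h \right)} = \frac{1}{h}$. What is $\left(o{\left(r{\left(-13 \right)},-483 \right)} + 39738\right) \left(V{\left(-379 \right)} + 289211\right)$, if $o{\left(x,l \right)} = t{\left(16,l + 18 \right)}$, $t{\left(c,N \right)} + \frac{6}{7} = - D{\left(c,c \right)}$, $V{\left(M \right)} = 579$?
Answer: $\frac{80614071990}{7} \approx 1.1516 \cdot 10^{10}$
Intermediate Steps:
$t{\left(c,N \right)} = \frac{15}{7}$ ($t{\left(c,N \right)} = - \frac{6}{7} - -3 = - \frac{6}{7} + 3 = \frac{15}{7}$)
$o{\left(x,l \right)} = \frac{15}{7}$
$\left(o{\left(r{\left(-13 \right)},-483 \right)} + 39738\right) \left(V{\left(-379 \right)} + 289211\right) = \left(\frac{15}{7} + 39738\right) \left(579 + 289211\right) = \frac{278181}{7} \cdot 289790 = \frac{80614071990}{7}$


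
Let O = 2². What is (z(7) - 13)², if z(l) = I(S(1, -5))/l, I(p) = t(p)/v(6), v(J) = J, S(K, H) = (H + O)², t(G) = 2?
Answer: 73984/441 ≈ 167.76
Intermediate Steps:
O = 4
S(K, H) = (4 + H)² (S(K, H) = (H + 4)² = (4 + H)²)
I(p) = ⅓ (I(p) = 2/6 = 2*(⅙) = ⅓)
z(l) = 1/(3*l)
(z(7) - 13)² = ((⅓)/7 - 13)² = ((⅓)*(⅐) - 13)² = (1/21 - 13)² = (-272/21)² = 73984/441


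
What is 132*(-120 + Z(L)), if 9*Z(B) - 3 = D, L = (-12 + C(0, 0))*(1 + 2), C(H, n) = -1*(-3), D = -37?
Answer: -49016/3 ≈ -16339.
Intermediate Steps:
C(H, n) = 3
L = -27 (L = (-12 + 3)*(1 + 2) = -9*3 = -27)
Z(B) = -34/9 (Z(B) = 1/3 + (1/9)*(-37) = 1/3 - 37/9 = -34/9)
132*(-120 + Z(L)) = 132*(-120 - 34/9) = 132*(-1114/9) = -49016/3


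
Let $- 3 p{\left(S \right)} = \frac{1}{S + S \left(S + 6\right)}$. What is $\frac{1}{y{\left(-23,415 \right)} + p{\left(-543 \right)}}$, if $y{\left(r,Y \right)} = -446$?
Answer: $- \frac{873144}{389422225} \approx -0.0022422$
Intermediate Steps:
$p{\left(S \right)} = - \frac{1}{3 \left(S + S \left(6 + S\right)\right)}$ ($p{\left(S \right)} = - \frac{1}{3 \left(S + S \left(S + 6\right)\right)} = - \frac{1}{3 \left(S + S \left(6 + S\right)\right)}$)
$\frac{1}{y{\left(-23,415 \right)} + p{\left(-543 \right)}} = \frac{1}{-446 - \frac{1}{3 \left(-543\right) \left(7 - 543\right)}} = \frac{1}{-446 - - \frac{1}{1629 \left(-536\right)}} = \frac{1}{-446 - \left(- \frac{1}{1629}\right) \left(- \frac{1}{536}\right)} = \frac{1}{-446 - \frac{1}{873144}} = \frac{1}{- \frac{389422225}{873144}} = - \frac{873144}{389422225}$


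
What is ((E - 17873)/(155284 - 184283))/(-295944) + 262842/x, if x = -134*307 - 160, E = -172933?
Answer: -96547635935/15169608892 ≈ -6.3645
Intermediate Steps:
x = -41298 (x = -41138 - 160 = -41298)
((E - 17873)/(155284 - 184283))/(-295944) + 262842/x = ((-172933 - 17873)/(155284 - 184283))/(-295944) + 262842/(-41298) = -190806/(-28999)*(-1/295944) + 262842*(-1/41298) = -190806*(-1/28999)*(-1/295944) - 43807/6883 = (190806/28999)*(-1/295944) - 43807/6883 = -49/2203924 - 43807/6883 = -96547635935/15169608892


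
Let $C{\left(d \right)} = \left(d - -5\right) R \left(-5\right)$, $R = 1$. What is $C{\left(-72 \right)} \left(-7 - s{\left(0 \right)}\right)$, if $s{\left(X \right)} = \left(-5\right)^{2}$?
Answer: $-10720$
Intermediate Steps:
$s{\left(X \right)} = 25$
$C{\left(d \right)} = -25 - 5 d$ ($C{\left(d \right)} = \left(d - -5\right) 1 \left(-5\right) = \left(d + 5\right) 1 \left(-5\right) = \left(5 + d\right) 1 \left(-5\right) = \left(5 + d\right) \left(-5\right) = -25 - 5 d$)
$C{\left(-72 \right)} \left(-7 - s{\left(0 \right)}\right) = \left(-25 - -360\right) \left(-7 - 25\right) = \left(-25 + 360\right) \left(-7 - 25\right) = 335 \left(-32\right) = -10720$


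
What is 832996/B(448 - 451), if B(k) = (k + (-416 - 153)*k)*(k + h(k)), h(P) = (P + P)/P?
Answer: -208249/426 ≈ -488.85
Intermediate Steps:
h(P) = 2 (h(P) = (2*P)/P = 2)
B(k) = -568*k*(2 + k) (B(k) = (k + (-416 - 153)*k)*(k + 2) = (k - 569*k)*(2 + k) = (-568*k)*(2 + k) = -568*k*(2 + k))
832996/B(448 - 451) = 832996/((-568*(448 - 451)*(2 + (448 - 451)))) = 832996/((-568*(-3)*(2 - 3))) = 832996/((-568*(-3)*(-1))) = 832996/(-1704) = 832996*(-1/1704) = -208249/426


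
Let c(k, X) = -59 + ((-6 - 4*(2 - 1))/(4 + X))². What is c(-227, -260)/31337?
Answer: -966631/513425408 ≈ -0.0018827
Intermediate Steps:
c(k, X) = -59 + 100/(4 + X)² (c(k, X) = -59 + ((-6 - 4*1)/(4 + X))² = -59 + ((-6 - 4)/(4 + X))² = -59 + (-10/(4 + X))² = -59 + 100/(4 + X)²)
c(-227, -260)/31337 = (-59 + 100/(4 - 260)²)/31337 = (-59 + 100/(-256)²)*(1/31337) = (-59 + 100*(1/65536))*(1/31337) = (-59 + 25/16384)*(1/31337) = -966631/16384*1/31337 = -966631/513425408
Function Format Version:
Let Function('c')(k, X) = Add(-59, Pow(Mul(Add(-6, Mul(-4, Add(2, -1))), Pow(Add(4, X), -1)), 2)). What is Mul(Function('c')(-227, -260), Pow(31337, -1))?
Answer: Rational(-966631, 513425408) ≈ -0.0018827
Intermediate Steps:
Function('c')(k, X) = Add(-59, Mul(100, Pow(Add(4, X), -2))) (Function('c')(k, X) = Add(-59, Pow(Mul(Add(-6, Mul(-4, 1)), Pow(Add(4, X), -1)), 2)) = Add(-59, Pow(Mul(Add(-6, -4), Pow(Add(4, X), -1)), 2)) = Add(-59, Pow(Mul(-10, Pow(Add(4, X), -1)), 2)) = Add(-59, Mul(100, Pow(Add(4, X), -2))))
Mul(Function('c')(-227, -260), Pow(31337, -1)) = Mul(Add(-59, Mul(100, Pow(Add(4, -260), -2))), Pow(31337, -1)) = Mul(Add(-59, Mul(100, Pow(-256, -2))), Rational(1, 31337)) = Mul(Add(-59, Mul(100, Rational(1, 65536))), Rational(1, 31337)) = Mul(Add(-59, Rational(25, 16384)), Rational(1, 31337)) = Mul(Rational(-966631, 16384), Rational(1, 31337)) = Rational(-966631, 513425408)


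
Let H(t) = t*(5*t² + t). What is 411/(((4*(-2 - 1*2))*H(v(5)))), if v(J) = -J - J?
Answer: 411/78400 ≈ 0.0052423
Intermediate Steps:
v(J) = -2*J
H(t) = t*(t + 5*t²)
411/(((4*(-2 - 1*2))*H(v(5)))) = 411/(((4*(-2 - 1*2))*((-2*5)²*(1 + 5*(-2*5))))) = 411/(((4*(-2 - 2))*((-10)²*(1 + 5*(-10))))) = 411/(((4*(-4))*(100*(1 - 50)))) = 411/((-1600*(-49))) = 411/((-16*(-4900))) = 411/78400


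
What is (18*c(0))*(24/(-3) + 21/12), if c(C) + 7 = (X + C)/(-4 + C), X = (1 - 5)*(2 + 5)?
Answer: 0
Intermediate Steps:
X = -28 (X = -4*7 = -28)
c(C) = -7 + (-28 + C)/(-4 + C)
(18*c(0))*(24/(-3) + 21/12) = (18*(-6*0/(-4 + 0)))*(24/(-3) + 21/12) = (18*(-6*0/(-4)))*(24*(-⅓) + 21*(1/12)) = (18*(-6*0*(-¼)))*(-8 + 7/4) = (18*0)*(-25/4) = 0*(-25/4) = 0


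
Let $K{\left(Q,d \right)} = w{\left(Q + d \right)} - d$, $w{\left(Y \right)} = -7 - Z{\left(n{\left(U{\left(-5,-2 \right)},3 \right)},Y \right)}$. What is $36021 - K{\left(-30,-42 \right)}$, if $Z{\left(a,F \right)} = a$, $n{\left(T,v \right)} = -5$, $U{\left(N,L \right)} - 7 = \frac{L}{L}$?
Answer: $35981$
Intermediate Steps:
$U{\left(N,L \right)} = 8$ ($U{\left(N,L \right)} = 7 + \frac{L}{L} = 7 + 1 = 8$)
$w{\left(Y \right)} = -2$ ($w{\left(Y \right)} = -7 - -5 = -7 + 5 = -2$)
$K{\left(Q,d \right)} = -2 - d$
$36021 - K{\left(-30,-42 \right)} = 36021 - \left(-2 - -42\right) = 36021 - \left(-2 + 42\right) = 36021 - 40 = 35981$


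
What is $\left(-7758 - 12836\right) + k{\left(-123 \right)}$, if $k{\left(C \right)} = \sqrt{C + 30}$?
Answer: $-20594 + i \sqrt{93} \approx -20594.0 + 9.6436 i$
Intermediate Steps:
$k{\left(C \right)} = \sqrt{30 + C}$
$\left(-7758 - 12836\right) + k{\left(-123 \right)} = \left(-7758 - 12836\right) + \sqrt{30 - 123} = -20594 + \sqrt{-93} = -20594 + i \sqrt{93}$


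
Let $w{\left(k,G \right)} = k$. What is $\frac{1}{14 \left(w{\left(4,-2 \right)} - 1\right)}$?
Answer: $\frac{1}{42} \approx 0.02381$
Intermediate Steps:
$\frac{1}{14 \left(w{\left(4,-2 \right)} - 1\right)} = \frac{1}{14 \left(4 - 1\right)} = \frac{1}{14 \cdot 3} = \frac{1}{42}$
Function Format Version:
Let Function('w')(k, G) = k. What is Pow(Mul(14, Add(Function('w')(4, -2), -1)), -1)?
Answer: Rational(1, 42) ≈ 0.023810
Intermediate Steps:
Pow(Mul(14, Add(Function('w')(4, -2), -1)), -1) = Pow(Mul(14, Add(4, -1)), -1) = Pow(Mul(14, 3), -1) = Pow(42, -1) = Rational(1, 42)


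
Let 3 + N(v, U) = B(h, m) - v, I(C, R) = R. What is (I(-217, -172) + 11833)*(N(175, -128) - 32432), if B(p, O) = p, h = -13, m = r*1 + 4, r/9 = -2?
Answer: -380416803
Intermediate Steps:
r = -18 (r = 9*(-2) = -18)
m = -14 (m = -18*1 + 4 = -18 + 4 = -14)
N(v, U) = -16 - v (N(v, U) = -3 + (-13 - v) = -16 - v)
(I(-217, -172) + 11833)*(N(175, -128) - 32432) = (-172 + 11833)*((-16 - 1*175) - 32432) = 11661*((-16 - 175) - 32432) = 11661*(-191 - 32432) = 11661*(-32623) = -380416803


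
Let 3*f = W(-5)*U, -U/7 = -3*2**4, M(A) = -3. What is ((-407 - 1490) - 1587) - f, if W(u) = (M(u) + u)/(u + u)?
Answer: -17868/5 ≈ -3573.6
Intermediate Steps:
U = 336 (U = -(-21)*2**4 = -(-21)*16 = -7*(-48) = 336)
W(u) = (-3 + u)/(2*u) (W(u) = (-3 + u)/(u + u) = (-3 + u)/((2*u)) = (-3 + u)*(1/(2*u)) = (-3 + u)/(2*u))
f = 448/5 (f = (((1/2)*(-3 - 5)/(-5))*336)/3 = (((1/2)*(-1/5)*(-8))*336)/3 = ((4/5)*336)/3 = (1/3)*(1344/5) = 448/5 ≈ 89.600)
((-407 - 1490) - 1587) - f = ((-407 - 1490) - 1587) - 1*448/5 = (-1897 - 1587) - 448/5 = -3484 - 448/5 = -17868/5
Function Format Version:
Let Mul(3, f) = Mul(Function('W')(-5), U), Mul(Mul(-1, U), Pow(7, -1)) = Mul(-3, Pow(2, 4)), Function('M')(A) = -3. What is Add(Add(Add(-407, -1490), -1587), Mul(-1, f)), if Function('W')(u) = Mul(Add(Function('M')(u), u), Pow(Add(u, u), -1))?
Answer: Rational(-17868, 5) ≈ -3573.6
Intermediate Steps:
U = 336 (U = Mul(-7, Mul(-3, Pow(2, 4))) = Mul(-7, Mul(-3, 16)) = Mul(-7, -48) = 336)
Function('W')(u) = Mul(Rational(1, 2), Pow(u, -1), Add(-3, u)) (Function('W')(u) = Mul(Add(-3, u), Pow(Add(u, u), -1)) = Mul(Add(-3, u), Pow(Mul(2, u), -1)) = Mul(Add(-3, u), Mul(Rational(1, 2), Pow(u, -1))) = Mul(Rational(1, 2), Pow(u, -1), Add(-3, u)))
f = Rational(448, 5) (f = Mul(Rational(1, 3), Mul(Mul(Rational(1, 2), Pow(-5, -1), Add(-3, -5)), 336)) = Mul(Rational(1, 3), Mul(Mul(Rational(1, 2), Rational(-1, 5), -8), 336)) = Mul(Rational(1, 3), Mul(Rational(4, 5), 336)) = Mul(Rational(1, 3), Rational(1344, 5)) = Rational(448, 5) ≈ 89.600)
Add(Add(Add(-407, -1490), -1587), Mul(-1, f)) = Add(Add(Add(-407, -1490), -1587), Mul(-1, Rational(448, 5))) = Add(Add(-1897, -1587), Rational(-448, 5)) = Add(-3484, Rational(-448, 5)) = Rational(-17868, 5)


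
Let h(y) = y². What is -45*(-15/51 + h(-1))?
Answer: -540/17 ≈ -31.765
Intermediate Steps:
-45*(-15/51 + h(-1)) = -45*(-15/51 + (-1)²) = -45*(-15*1/51 + 1) = -45*(-5/17 + 1) = -45*12/17 = -540/17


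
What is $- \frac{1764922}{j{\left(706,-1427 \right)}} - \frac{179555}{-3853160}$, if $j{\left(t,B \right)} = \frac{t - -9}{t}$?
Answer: $- \frac{960234366040659}{551001880} \approx -1.7427 \cdot 10^{6}$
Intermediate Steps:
$j{\left(t,B \right)} = \frac{9 + t}{t}$ ($j{\left(t,B \right)} = \frac{t + 9}{t} = \frac{9 + t}{t}$)
$- \frac{1764922}{j{\left(706,-1427 \right)}} - \frac{179555}{-3853160} = - \frac{1764922}{\frac{1}{706} \left(9 + 706\right)} - \frac{179555}{-3853160} = - \frac{1764922}{\frac{1}{706} \cdot 715} - - \frac{35911}{770632} = - \frac{1764922}{\frac{715}{706}} + \frac{35911}{770632} = \left(-1764922\right) \frac{706}{715} + \frac{35911}{770632} = - \frac{1246034932}{715} + \frac{35911}{770632} = - \frac{960234366040659}{551001880}$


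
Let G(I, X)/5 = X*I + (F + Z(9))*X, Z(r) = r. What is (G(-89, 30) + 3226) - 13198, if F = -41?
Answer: -28122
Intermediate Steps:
G(I, X) = -160*X + 5*I*X (G(I, X) = 5*(X*I + (-41 + 9)*X) = 5*(I*X - 32*X) = 5*(-32*X + I*X) = -160*X + 5*I*X)
(G(-89, 30) + 3226) - 13198 = (5*30*(-32 - 89) + 3226) - 13198 = (5*30*(-121) + 3226) - 13198 = (-18150 + 3226) - 13198 = -14924 - 13198 = -28122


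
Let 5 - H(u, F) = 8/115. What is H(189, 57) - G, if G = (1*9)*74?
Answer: -76023/115 ≈ -661.07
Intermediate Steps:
G = 666 (G = 9*74 = 666)
H(u, F) = 567/115 (H(u, F) = 5 - 8/115 = 567/115)
H(189, 57) - G = 567/115 - 1*666 = 567/115 - 666 = -76023/115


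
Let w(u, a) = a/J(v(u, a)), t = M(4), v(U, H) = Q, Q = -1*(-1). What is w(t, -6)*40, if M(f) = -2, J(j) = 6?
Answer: -40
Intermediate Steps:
Q = 1
v(U, H) = 1
t = -2
w(u, a) = a/6
w(t, -6)*40 = ((⅙)*(-6))*40 = -1*40 = -40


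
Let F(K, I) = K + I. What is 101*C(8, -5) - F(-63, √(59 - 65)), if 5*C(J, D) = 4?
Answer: 719/5 - I*√6 ≈ 143.8 - 2.4495*I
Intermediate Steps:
C(J, D) = ⅘ (C(J, D) = (⅕)*4 = ⅘)
F(K, I) = I + K
101*C(8, -5) - F(-63, √(59 - 65)) = 101*(⅘) - (√(59 - 65) - 63) = 404/5 - (√(-6) - 63) = 404/5 - (I*√6 - 63) = 404/5 - (-63 + I*√6) = 404/5 + (63 - I*√6) = 719/5 - I*√6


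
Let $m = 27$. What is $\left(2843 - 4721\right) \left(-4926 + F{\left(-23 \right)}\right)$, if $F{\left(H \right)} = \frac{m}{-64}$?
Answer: $\frac{296058249}{32} \approx 9.2518 \cdot 10^{6}$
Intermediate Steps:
$F{\left(H \right)} = - \frac{27}{64}$ ($F{\left(H \right)} = \frac{27}{-64} = 27 \left(- \frac{1}{64}\right) = - \frac{27}{64}$)
$\left(2843 - 4721\right) \left(-4926 + F{\left(-23 \right)}\right) = \left(2843 - 4721\right) \left(-4926 - \frac{27}{64}\right) = \left(-1878\right) \left(- \frac{315291}{64}\right) = \frac{296058249}{32}$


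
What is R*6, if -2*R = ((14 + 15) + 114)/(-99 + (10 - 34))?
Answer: 143/41 ≈ 3.4878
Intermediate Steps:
R = 143/246 (R = -((14 + 15) + 114)/(2*(-99 + (10 - 34))) = -(29 + 114)/(2*(-99 - 24)) = -143/(2*(-123)) = -143*(-1)/(2*123) = -½*(-143/123) = 143/246 ≈ 0.58130)
R*6 = (143/246)*6 = 143/41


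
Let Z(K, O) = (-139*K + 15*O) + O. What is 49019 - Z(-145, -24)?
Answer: 29248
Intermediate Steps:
Z(K, O) = -139*K + 16*O
49019 - Z(-145, -24) = 49019 - (-139*(-145) + 16*(-24)) = 49019 - (20155 - 384) = 49019 - 1*19771 = 49019 - 19771 = 29248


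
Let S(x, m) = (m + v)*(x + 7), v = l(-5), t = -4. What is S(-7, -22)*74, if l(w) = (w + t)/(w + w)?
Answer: 0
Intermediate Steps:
l(w) = (-4 + w)/(2*w) (l(w) = (w - 4)/(w + w) = (-4 + w)/((2*w)) = (-4 + w)*(1/(2*w)) = (-4 + w)/(2*w))
v = 9/10 (v = (½)*(-4 - 5)/(-5) = (½)*(-⅕)*(-9) = 9/10 ≈ 0.90000)
S(x, m) = (7 + x)*(9/10 + m) (S(x, m) = (m + 9/10)*(x + 7) = (9/10 + m)*(7 + x) = (7 + x)*(9/10 + m))
S(-7, -22)*74 = (63/10 + 7*(-22) + (9/10)*(-7) - 22*(-7))*74 = (63/10 - 154 - 63/10 + 154)*74 = 0*74 = 0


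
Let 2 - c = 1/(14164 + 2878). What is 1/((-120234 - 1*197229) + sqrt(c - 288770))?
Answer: -5410204446/1717544655224755 - I*sqrt(83866822107794)/1717544655224755 ≈ -3.15e-6 - 5.332e-9*I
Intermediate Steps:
c = 34083/17042 (c = 2 - 1/(14164 + 2878) = 2 - 1/17042 = 34083/17042 ≈ 1.9999)
1/((-120234 - 1*197229) + sqrt(c - 288770)) = 1/((-120234 - 1*197229) + sqrt(34083/17042 - 288770)) = 1/((-120234 - 197229) + sqrt(-4921184257/17042)) = 1/(-317463 + I*sqrt(83866822107794)/17042)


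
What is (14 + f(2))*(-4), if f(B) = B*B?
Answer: -72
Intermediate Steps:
f(B) = B**2
(14 + f(2))*(-4) = (14 + 2**2)*(-4) = (14 + 4)*(-4) = 18*(-4) = -72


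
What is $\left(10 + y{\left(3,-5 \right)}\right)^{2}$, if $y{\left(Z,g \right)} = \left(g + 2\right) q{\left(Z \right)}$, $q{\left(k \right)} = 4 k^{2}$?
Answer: $9604$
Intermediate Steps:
$y{\left(Z,g \right)} = 4 Z^{2} \left(2 + g\right)$ ($y{\left(Z,g \right)} = \left(g + 2\right) 4 Z^{2} = \left(2 + g\right) 4 Z^{2} = 4 Z^{2} \left(2 + g\right)$)
$\left(10 + y{\left(3,-5 \right)}\right)^{2} = \left(10 + 4 \cdot 3^{2} \left(2 - 5\right)\right)^{2} = \left(10 + 4 \cdot 9 \left(-3\right)\right)^{2} = \left(10 - 108\right)^{2} = \left(-98\right)^{2} = 9604$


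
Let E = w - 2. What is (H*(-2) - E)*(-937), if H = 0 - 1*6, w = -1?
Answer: -14055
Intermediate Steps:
H = -6 (H = 0 - 6 = -6)
E = -3 (E = -1 - 2 = -3)
(H*(-2) - E)*(-937) = (-6*(-2) - 1*(-3))*(-937) = (12 + 3)*(-937) = 15*(-937) = -14055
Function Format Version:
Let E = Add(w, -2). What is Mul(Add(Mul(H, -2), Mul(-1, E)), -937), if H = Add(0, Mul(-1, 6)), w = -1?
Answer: -14055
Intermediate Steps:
H = -6 (H = Add(0, -6) = -6)
E = -3 (E = Add(-1, -2) = -3)
Mul(Add(Mul(H, -2), Mul(-1, E)), -937) = Mul(Add(Mul(-6, -2), Mul(-1, -3)), -937) = Mul(Add(12, 3), -937) = Mul(15, -937) = -14055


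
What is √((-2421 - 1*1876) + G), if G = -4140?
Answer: I*√8437 ≈ 91.853*I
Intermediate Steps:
√((-2421 - 1*1876) + G) = √((-2421 - 1*1876) - 4140) = √((-2421 - 1876) - 4140) = √(-4297 - 4140) = √(-8437) = I*√8437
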